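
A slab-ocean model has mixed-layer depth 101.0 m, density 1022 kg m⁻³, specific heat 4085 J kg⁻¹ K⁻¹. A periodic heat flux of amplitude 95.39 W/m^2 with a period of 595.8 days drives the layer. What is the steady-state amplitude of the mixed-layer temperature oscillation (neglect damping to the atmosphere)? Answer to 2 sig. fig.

Areal heat capacity C = ρ c_p D = 1022 × 4085 × 101.0 = 4.22×10^8 J/(m^2 K).
Angular frequency ω = 2π / T = 2π / 5.15×10^7 s = 1.22×10^-7 s⁻¹.
Cω = 4.22×10^8 × 1.22×10^-7 = 51.5 W/(m²·K).
Amplitude A = F₀ / (Cω) = 95.39 / 51.5 = 1.85 K.

1.9 K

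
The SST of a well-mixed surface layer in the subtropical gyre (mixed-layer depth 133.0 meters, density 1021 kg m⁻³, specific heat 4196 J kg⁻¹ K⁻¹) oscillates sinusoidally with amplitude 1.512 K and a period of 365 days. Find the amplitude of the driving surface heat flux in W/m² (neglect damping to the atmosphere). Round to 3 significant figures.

Areal heat capacity C = ρ c_p D = 1021 × 4196 × 133.0 = 5.70×10^8 J/(m²·K).
ω = 2π / 3.15×10^7 s = 1.99×10^-7 s⁻¹.
Cω = 5.70×10^8 × 1.99×10^-7 = 114 W/(m²·K).
F₀ = A × Cω = 1.512 × 114 = 172 W/m².

172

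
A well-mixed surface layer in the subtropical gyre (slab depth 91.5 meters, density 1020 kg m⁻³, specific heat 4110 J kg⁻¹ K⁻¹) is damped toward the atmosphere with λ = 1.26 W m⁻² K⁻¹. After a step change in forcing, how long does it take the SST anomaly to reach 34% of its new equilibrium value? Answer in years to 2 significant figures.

4.0 years

Areal heat capacity C = ρ c_p D = 1020 × 4110 × 91.5 = 3.84×10^8 J/(m²·K).
τ = C / λ = 3.84×10^8 / 1.26 = 3.04×10^8 s.
Fraction reached: 1 − e^(−t/τ) = 0.34 ⇒ t = −τ ln(1 − 0.34) = τ × 0.416.
t = 1.26×10^8 s = 4.01 years.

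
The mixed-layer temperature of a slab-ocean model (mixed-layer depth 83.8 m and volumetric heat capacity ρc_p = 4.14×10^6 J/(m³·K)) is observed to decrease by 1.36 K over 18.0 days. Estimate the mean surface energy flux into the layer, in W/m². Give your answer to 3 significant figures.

Areal heat capacity C = ρc_p × D = 4.14×10^6 × 83.8 = 3.47×10^8 J m⁻² K⁻¹.
Required heat per unit area: Q = C ΔT = 3.47×10^8 × -1.36 = -4.72×10^8 J/m².
Flux F = Q / Δt = -4.72×10^8 / 1.56×10^6 s = -303 W/m².

-303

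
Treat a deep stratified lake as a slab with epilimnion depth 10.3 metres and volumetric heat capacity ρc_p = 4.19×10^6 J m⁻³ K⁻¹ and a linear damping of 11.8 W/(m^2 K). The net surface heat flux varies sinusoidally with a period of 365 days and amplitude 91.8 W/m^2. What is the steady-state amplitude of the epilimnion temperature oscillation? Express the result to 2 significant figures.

6.3 K

Areal heat capacity C = ρc_p × D = 4.19×10^6 × 10.3 = 4.32×10^7 J m⁻² K⁻¹.
Angular frequency ω = 2π / T = 2π / 3.15×10^7 s = 1.99×10^-7 s⁻¹.
√((Cω)² + λ²) = √((8.60)² + 11.8²) = 14.6 W/(m²·K).
Amplitude A = F₀ / √((Cω)²+λ²) = 91.8 / 14.6 = 6.29 K.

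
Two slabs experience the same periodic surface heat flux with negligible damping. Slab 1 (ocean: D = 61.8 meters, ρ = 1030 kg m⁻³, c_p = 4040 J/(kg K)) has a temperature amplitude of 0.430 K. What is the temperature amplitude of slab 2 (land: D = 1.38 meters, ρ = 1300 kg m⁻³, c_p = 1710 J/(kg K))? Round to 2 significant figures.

36 K

C_ocean = 2.57×10^8 J/(m²·K); C_land = 3.07×10^6 J/(m²·K).
A ∝ 1/C ⇒ A_land = A_ocean × C_ocean/C_land = 0.430 × 83.8 = 36.0 K.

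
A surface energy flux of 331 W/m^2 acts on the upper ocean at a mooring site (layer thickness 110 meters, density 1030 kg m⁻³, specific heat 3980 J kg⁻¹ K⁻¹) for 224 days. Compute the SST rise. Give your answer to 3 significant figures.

Areal heat capacity C = ρ c_p D = 1030 × 3980 × 110 = 4.51×10^8 J m⁻² K⁻¹.
Net heat input Q = F Δt = 331 × (224 days × 86400 s/day) = 6.41×10^9 J/m².
ΔT = Q / C = 6.41×10^9 / 4.51×10^8 = 14.2 K.

14.2 K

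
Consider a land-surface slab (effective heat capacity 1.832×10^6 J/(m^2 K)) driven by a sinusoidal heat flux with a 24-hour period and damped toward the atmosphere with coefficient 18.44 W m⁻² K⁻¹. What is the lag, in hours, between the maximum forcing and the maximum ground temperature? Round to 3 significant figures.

5.47 hours

Areal heat capacity C = 1.832×10^6 J/(m^2 K) (given).
ω = 2π / 86400 s = 7.27×10^-5 s⁻¹.
Phase lag φ = arctan(Cω/λ) = arctan(133/18.44) = 1.43 rad.
Time lag = φ / ω = 1.43 / 7.27×10^-5 = 19700 s = 5.47 hours.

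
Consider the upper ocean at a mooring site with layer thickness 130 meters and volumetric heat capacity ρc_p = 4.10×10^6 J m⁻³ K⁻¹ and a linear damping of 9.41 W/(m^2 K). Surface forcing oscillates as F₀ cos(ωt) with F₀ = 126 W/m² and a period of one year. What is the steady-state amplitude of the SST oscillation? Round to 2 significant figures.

Areal heat capacity C = ρc_p × D = 4.10×10^6 × 130 = 5.33×10^8 J m⁻² K⁻¹.
Angular frequency ω = 2π / T = 2π / 3.15×10^7 s = 1.99×10^-7 s⁻¹.
√((Cω)² + λ²) = √((106)² + 9.41²) = 107 W/(m²·K).
Amplitude A = F₀ / √((Cω)²+λ²) = 126 / 107 = 1.18 K.

1.2 K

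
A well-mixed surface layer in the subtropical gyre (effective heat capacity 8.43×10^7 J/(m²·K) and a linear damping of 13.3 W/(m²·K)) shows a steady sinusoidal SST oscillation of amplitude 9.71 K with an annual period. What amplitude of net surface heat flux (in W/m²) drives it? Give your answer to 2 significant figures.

210

Areal heat capacity C = 8.43×10^7 J/(m²·K) (given).
ω = 2π / 3.15×10^7 s = 1.99×10^-7 s⁻¹.
√((Cω)² + λ²) = √((16.8)² + 13.3²) = 21.4 W/(m²·K).
F₀ = A × √((Cω)²+λ²) = 9.71 × 21.4 = 208 W/m².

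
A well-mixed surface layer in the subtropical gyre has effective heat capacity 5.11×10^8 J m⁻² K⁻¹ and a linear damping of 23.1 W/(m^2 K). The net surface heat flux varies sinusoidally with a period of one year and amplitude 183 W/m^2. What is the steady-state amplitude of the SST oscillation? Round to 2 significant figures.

1.8 K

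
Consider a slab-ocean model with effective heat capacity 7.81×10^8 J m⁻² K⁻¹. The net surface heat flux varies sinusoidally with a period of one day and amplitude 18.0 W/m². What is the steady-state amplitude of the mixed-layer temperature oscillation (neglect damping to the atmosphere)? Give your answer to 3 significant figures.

3.17×10^-4 K

Areal heat capacity C = 7.81×10^8 J m⁻² K⁻¹ (given).
Angular frequency ω = 2π / T = 2π / 86400 s = 7.27×10^-5 s⁻¹.
Cω = 7.81×10^8 × 7.27×10^-5 = 56800 W/(m²·K).
Amplitude A = F₀ / (Cω) = 18.0 / 56800 = 3.17×10^-4 K.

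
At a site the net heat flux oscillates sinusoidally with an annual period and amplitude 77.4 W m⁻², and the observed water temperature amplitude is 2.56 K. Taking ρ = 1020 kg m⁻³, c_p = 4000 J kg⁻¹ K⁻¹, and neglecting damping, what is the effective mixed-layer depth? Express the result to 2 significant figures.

ω = 2π / 3.15×10^7 s = 1.99×10^-7 s⁻¹.
Required C = F₀ / (A ω) = 77.4 / (2.56 × 1.99×10^-7) = 1.52×10^8 J/(m²·K).
D = C / (ρ c_p) = 1.52×10^8 / (1020 × 4000) = 37.2 m.

37 m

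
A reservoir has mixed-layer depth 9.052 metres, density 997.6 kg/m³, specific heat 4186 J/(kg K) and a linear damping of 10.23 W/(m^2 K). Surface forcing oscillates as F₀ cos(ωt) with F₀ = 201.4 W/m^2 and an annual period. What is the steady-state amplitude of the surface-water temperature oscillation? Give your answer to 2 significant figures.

16 K

Areal heat capacity C = ρ c_p D = 997.6 × 4186 × 9.052 = 3.78×10^7 J m⁻² K⁻¹.
Angular frequency ω = 2π / T = 2π / 3.15×10^7 s = 1.99×10^-7 s⁻¹.
√((Cω)² + λ²) = √((7.53)² + 10.23²) = 12.7 W/(m²·K).
Amplitude A = F₀ / √((Cω)²+λ²) = 201.4 / 12.7 = 15.9 K.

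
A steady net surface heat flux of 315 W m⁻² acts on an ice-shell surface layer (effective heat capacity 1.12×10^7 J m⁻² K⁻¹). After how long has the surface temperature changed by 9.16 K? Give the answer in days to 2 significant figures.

3.8 days

Areal heat capacity C = 1.12×10^7 J m⁻² K⁻¹ (given).
Time required: Δt = C ΔT / F = 1.12×10^7 × 9.16 / 315 = 3.26×10^5 s.
In days: 3.26×10^5 s / (86400 s/day) = 3.77 days.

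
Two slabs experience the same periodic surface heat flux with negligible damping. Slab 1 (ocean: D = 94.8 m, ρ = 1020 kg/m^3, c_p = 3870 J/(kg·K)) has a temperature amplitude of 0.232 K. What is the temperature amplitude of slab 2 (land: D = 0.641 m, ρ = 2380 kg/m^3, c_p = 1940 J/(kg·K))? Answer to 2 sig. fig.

29 K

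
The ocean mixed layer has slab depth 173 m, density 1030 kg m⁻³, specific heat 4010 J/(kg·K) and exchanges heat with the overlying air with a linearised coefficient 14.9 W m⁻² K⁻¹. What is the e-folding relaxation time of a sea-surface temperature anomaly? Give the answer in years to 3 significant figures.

1.52 years

Areal heat capacity C = ρ c_p D = 1030 × 4010 × 173 = 7.15×10^8 J m⁻² K⁻¹.
Relaxation time τ = C / λ = 7.15×10^8 / 14.9 = 4.80×10^7 s.
In years: 4.80×10^7 s / (3.156×10^7 s/year) = 1.52 years.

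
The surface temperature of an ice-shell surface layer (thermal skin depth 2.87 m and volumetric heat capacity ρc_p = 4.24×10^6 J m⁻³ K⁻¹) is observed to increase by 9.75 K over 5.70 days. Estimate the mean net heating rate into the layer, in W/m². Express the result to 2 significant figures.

240

Areal heat capacity C = ρc_p × D = 4.24×10^6 × 2.87 = 1.22×10^7 J/(m²·K).
Required heat per unit area: Q = C ΔT = 1.22×10^7 × 9.75 = 1.19×10^8 J/m².
Flux F = Q / Δt = 1.19×10^8 / 4.92×10^5 s = 241 W/m².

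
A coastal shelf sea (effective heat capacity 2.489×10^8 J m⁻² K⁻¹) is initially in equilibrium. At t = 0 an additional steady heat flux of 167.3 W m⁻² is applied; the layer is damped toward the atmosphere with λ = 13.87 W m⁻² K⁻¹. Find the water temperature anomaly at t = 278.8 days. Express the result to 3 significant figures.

8.91 K

Areal heat capacity C = 2.489×10^8 J m⁻² K⁻¹ (given).
τ = C / λ = 2.49×10^8 / 13.87 = 1.79×10^7 s.
Equilibrium anomaly ΔT_eq = F / λ = 167.3 / 13.87 = 12.1 K.
t = 278.8 days = 2.41×10^7 s, so t/τ = 1.34.
ΔT(t) = ΔT_eq (1 − e^(−t/τ)) = 12.1 × (1 − e^−1.34) = 8.91 K.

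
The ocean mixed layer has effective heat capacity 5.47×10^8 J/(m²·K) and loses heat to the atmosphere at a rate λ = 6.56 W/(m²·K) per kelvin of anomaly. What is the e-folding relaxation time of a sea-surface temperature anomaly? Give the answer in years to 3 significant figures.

Areal heat capacity C = 5.47×10^8 J/(m²·K) (given).
Relaxation time τ = C / λ = 5.47×10^8 / 6.56 = 8.34×10^7 s.
In years: 8.34×10^7 s / (3.156×10^7 s/year) = 2.64 years.

2.64 years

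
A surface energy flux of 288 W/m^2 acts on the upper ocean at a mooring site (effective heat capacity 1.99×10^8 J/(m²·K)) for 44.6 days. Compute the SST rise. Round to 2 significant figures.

5.6 K

Areal heat capacity C = 1.99×10^8 J/(m²·K) (given).
Net heat input Q = F Δt = 288 × (44.6 days × 86400 s/day) = 1.11×10^9 J/m².
ΔT = Q / C = 1.11×10^9 / 1.99×10^8 = 5.58 K.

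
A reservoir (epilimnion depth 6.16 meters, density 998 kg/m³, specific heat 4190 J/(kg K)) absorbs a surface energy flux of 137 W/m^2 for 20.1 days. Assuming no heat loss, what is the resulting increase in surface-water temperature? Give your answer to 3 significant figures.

9.24 K

Areal heat capacity C = ρ c_p D = 998 × 4190 × 6.16 = 2.58×10^7 J m⁻² K⁻¹.
Net heat input Q = F Δt = 137 × (20.1 days × 86400 s/day) = 2.38×10^8 J/m².
ΔT = Q / C = 2.38×10^8 / 2.58×10^7 = 9.24 K.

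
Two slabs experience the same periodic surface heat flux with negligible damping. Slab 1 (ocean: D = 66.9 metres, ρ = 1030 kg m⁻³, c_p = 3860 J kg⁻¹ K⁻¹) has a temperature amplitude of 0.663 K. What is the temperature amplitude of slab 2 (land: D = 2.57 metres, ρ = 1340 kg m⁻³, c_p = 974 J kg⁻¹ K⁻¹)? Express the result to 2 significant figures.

C_ocean = 2.66×10^8 J/(m²·K); C_land = 3.35×10^6 J/(m²·K).
A ∝ 1/C ⇒ A_land = A_ocean × C_ocean/C_land = 0.663 × 79.3 = 52.6 K.

53 K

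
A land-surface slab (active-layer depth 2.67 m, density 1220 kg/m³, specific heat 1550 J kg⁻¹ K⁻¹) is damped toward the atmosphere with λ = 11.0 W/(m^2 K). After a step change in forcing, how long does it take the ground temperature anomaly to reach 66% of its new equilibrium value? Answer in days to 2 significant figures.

5.7 days

Areal heat capacity C = ρ c_p D = 1220 × 1550 × 2.67 = 5.05×10^6 J/(m^2 K).
τ = C / λ = 5.05×10^6 / 11.0 = 4.59×10^5 s.
Fraction reached: 1 − e^(−t/τ) = 0.66 ⇒ t = −τ ln(1 − 0.66) = τ × 1.08.
t = 4.95×10^5 s = 5.73 days.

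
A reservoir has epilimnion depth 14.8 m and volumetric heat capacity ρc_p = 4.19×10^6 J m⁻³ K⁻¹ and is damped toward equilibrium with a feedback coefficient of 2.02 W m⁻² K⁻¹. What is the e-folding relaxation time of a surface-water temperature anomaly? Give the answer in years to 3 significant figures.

0.973 years

Areal heat capacity C = ρc_p × D = 4.19×10^6 × 14.8 = 6.20×10^7 J/(m²·K).
Relaxation time τ = C / λ = 6.20×10^7 / 2.02 = 3.07×10^7 s.
In years: 3.07×10^7 s / (3.156×10^7 s/year) = 0.973 years.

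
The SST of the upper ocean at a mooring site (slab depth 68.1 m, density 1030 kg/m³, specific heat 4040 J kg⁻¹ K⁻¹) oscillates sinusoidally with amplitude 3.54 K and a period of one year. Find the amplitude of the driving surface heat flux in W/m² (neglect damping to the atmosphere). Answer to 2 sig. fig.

200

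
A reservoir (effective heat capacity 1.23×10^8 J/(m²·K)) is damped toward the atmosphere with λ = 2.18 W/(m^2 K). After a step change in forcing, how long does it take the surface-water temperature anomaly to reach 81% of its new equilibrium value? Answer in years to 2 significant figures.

3.0 years

Areal heat capacity C = 1.23×10^8 J/(m²·K) (given).
τ = C / λ = 1.23×10^8 / 2.18 = 5.64×10^7 s.
Fraction reached: 1 − e^(−t/τ) = 0.81 ⇒ t = −τ ln(1 − 0.81) = τ × 1.66.
t = 9.37×10^7 s = 2.97 years.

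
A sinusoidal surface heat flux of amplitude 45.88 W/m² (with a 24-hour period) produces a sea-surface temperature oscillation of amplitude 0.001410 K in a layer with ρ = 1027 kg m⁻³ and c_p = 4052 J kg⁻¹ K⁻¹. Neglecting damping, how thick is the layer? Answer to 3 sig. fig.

108 m

ω = 2π / 86400 s = 7.27×10^-5 s⁻¹.
Required C = F₀ / (A ω) = 45.88 / (0.001410 × 7.27×10^-5) = 4.47×10^8 J/(m²·K).
D = C / (ρ c_p) = 4.47×10^8 / (1027 × 4052) = 108 m.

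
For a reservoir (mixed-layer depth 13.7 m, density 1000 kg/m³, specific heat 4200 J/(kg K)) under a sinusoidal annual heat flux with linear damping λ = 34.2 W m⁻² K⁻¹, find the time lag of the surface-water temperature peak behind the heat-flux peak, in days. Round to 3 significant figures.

18.8 days

Areal heat capacity C = ρ c_p D = 1000 × 4200 × 13.7 = 5.75×10^7 J/(m²·K).
ω = 2π / 3.15×10^7 s = 1.99×10^-7 s⁻¹.
Phase lag φ = arctan(Cω/λ) = arctan(11.5/34.2) = 0.323 rad.
Time lag = φ / ω = 0.323 / 1.99×10^-7 = 1.62×10^6 s = 18.8 days.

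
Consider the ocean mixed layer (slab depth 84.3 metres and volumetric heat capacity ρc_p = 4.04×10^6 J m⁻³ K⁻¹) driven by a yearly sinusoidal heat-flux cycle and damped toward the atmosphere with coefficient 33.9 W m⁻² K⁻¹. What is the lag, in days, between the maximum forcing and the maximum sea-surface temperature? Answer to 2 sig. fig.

Areal heat capacity C = ρc_p × D = 4.04×10^6 × 84.3 = 3.41×10^8 J m⁻² K⁻¹.
ω = 2π / 3.15×10^7 s = 1.99×10^-7 s⁻¹.
Phase lag φ = arctan(Cω/λ) = arctan(67.9/33.9) = 1.11 rad.
Time lag = φ / ω = 1.11 / 1.99×10^-7 = 5.56×10^6 s = 64.3 days.

64 days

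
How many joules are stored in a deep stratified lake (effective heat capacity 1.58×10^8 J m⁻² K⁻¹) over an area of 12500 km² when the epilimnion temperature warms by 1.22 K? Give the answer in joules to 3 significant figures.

Areal heat capacity C = 1.58×10^8 J m⁻² K⁻¹ (given).
Heat per unit area: q = C ΔT = 1.58×10^8 × 1.22 = 1.93×10^8 J/m².
Total heat: Q = q × A = 1.93×10^8 × (12500 × 10⁶ m²) = 2.41×10^18 J.

2.41×10^18 J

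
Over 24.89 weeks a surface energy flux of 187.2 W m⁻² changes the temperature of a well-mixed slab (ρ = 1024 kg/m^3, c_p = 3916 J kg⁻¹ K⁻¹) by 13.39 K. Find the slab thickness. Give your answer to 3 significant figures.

Heat input Q = F Δt = 187.2 × 1.51×10^7 s = 2.82×10^9 J/m².
Required areal heat capacity C = Q / ΔT = 2.10×10^8 J/(m²·K).
Depth D = C / (ρ c_p) = 2.10×10^8 / (1024 × 3916) = 52.5 m.

52.5 m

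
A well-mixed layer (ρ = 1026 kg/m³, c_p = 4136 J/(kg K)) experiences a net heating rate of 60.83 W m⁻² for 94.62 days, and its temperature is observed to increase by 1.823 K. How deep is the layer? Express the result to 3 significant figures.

Heat input Q = F Δt = 60.83 × 8.18×10^6 s = 4.97×10^8 J/m².
Required areal heat capacity C = Q / ΔT = 2.73×10^8 J/(m²·K).
Depth D = C / (ρ c_p) = 2.73×10^8 / (1026 × 4136) = 64.3 m.

64.3 m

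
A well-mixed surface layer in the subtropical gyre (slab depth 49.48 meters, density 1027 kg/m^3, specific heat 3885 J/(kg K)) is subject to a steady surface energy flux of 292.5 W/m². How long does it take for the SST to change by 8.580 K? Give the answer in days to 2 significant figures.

Areal heat capacity C = ρ c_p D = 1027 × 3885 × 49.48 = 1.97×10^8 J m⁻² K⁻¹.
Time required: Δt = C ΔT / F = 1.97×10^8 × 8.580 / 292.5 = 5.79×10^6 s.
In days: 5.79×10^6 s / (86400 s/day) = 67.0 days.

67 days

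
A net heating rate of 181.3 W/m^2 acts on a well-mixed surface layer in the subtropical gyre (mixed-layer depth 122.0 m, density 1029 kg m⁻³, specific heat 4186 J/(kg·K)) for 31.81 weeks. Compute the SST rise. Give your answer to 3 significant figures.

6.64 K

Areal heat capacity C = ρ c_p D = 1029 × 4186 × 122.0 = 5.26×10^8 J m⁻² K⁻¹.
Net heat input Q = F Δt = 181.3 × (31.81 weeks × 6.048×10^5 s/week) = 3.49×10^9 J/m².
ΔT = Q / C = 3.49×10^9 / 5.26×10^8 = 6.64 K.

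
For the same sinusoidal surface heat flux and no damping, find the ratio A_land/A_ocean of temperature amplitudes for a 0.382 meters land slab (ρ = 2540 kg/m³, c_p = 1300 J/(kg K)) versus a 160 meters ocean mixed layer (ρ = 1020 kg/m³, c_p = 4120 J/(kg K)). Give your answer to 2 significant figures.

C_ocean = 1020 × 4120 × 160 = 6.72×10^8 J/(m²·K).
C_land = 2540 × 1300 × 0.382 = 1.26×10^6 J/(m²·K).
Undamped amplitude ∝ 1/C, so A_land/A_ocean = C_ocean/C_land = 533.

530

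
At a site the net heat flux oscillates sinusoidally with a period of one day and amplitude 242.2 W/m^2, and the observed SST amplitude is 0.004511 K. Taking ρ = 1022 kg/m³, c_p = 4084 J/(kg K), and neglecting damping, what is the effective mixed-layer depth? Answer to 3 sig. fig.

ω = 2π / 86400 s = 7.27×10^-5 s⁻¹.
Required C = F₀ / (A ω) = 242.2 / (0.004511 × 7.27×10^-5) = 7.38×10^8 J/(m²·K).
D = C / (ρ c_p) = 7.38×10^8 / (1022 × 4084) = 177 m.

177 m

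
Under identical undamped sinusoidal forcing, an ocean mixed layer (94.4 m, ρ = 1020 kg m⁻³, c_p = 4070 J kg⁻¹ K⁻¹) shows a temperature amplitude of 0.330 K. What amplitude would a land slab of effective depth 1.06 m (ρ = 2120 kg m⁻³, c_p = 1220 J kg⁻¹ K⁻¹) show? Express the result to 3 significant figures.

47.2 K

C_ocean = 3.92×10^8 J/(m²·K); C_land = 2.74×10^6 J/(m²·K).
A ∝ 1/C ⇒ A_land = A_ocean × C_ocean/C_land = 0.330 × 143 = 47.2 K.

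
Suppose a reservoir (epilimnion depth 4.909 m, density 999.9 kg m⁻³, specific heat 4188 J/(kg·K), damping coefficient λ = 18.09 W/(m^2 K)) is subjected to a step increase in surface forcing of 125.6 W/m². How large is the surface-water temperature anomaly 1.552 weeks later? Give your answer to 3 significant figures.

Areal heat capacity C = ρ c_p D = 999.9 × 4188 × 4.909 = 2.06×10^7 J m⁻² K⁻¹.
τ = C / λ = 2.06×10^7 / 18.09 = 1.14×10^6 s.
Equilibrium anomaly ΔT_eq = F / λ = 125.6 / 18.09 = 6.94 K.
t = 1.552 weeks = 9.39×10^5 s, so t/τ = 0.826.
ΔT(t) = ΔT_eq (1 − e^(−t/τ)) = 6.94 × (1 − e^−0.826) = 3.90 K.

3.90 K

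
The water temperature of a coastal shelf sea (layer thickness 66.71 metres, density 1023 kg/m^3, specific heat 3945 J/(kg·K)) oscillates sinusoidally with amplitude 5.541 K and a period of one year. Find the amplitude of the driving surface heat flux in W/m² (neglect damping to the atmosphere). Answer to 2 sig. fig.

300

Areal heat capacity C = ρ c_p D = 1023 × 3945 × 66.71 = 2.69×10^8 J/(m^2 K).
ω = 2π / 3.15×10^7 s = 1.99×10^-7 s⁻¹.
Cω = 2.69×10^8 × 1.99×10^-7 = 53.6 W/(m²·K).
F₀ = A × Cω = 5.541 × 53.6 = 297 W/m².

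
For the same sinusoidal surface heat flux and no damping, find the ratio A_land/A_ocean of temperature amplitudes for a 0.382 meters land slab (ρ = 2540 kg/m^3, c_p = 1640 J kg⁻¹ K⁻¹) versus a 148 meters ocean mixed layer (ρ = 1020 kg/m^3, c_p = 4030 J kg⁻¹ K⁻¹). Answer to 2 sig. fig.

C_ocean = 1020 × 4030 × 148 = 6.08×10^8 J/(m²·K).
C_land = 2540 × 1640 × 0.382 = 1.59×10^6 J/(m²·K).
Undamped amplitude ∝ 1/C, so A_land/A_ocean = C_ocean/C_land = 382.

380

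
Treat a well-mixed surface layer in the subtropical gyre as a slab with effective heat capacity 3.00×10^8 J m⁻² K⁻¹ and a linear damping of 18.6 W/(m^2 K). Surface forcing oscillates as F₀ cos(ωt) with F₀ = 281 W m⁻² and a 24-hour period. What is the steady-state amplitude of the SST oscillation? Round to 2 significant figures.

Areal heat capacity C = 3.00×10^8 J m⁻² K⁻¹ (given).
Angular frequency ω = 2π / T = 2π / 86400 s = 7.27×10^-5 s⁻¹.
√((Cω)² + λ²) = √((21800)² + 18.6²) = 21800 W/(m²·K).
Amplitude A = F₀ / √((Cω)²+λ²) = 281 / 21800 = 0.0129 K.

0.013 K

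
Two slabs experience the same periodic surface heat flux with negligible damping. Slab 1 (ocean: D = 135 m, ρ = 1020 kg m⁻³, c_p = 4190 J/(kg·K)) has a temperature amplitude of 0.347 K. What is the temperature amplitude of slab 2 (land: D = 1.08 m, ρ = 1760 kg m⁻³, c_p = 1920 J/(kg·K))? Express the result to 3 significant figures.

C_ocean = 5.77×10^8 J/(m²·K); C_land = 3.65×10^6 J/(m²·K).
A ∝ 1/C ⇒ A_land = A_ocean × C_ocean/C_land = 0.347 × 158 = 54.9 K.

54.9 K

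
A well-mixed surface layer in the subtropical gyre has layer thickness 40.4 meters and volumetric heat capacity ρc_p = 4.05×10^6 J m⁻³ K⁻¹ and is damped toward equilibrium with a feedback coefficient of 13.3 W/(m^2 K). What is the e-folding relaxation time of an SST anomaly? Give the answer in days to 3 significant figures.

142 days

Areal heat capacity C = ρc_p × D = 4.05×10^6 × 40.4 = 1.64×10^8 J m⁻² K⁻¹.
Relaxation time τ = C / λ = 1.64×10^8 / 13.3 = 1.23×10^7 s.
In days: 1.23×10^7 s / (86400 s/day) = 142 days.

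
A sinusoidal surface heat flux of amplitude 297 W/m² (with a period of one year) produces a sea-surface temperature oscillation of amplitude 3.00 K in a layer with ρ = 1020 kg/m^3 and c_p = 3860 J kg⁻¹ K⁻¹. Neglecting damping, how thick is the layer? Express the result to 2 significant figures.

130 m

ω = 2π / 3.15×10^7 s = 1.99×10^-7 s⁻¹.
Required C = F₀ / (A ω) = 297 / (3.00 × 1.99×10^-7) = 4.97×10^8 J/(m²·K).
D = C / (ρ c_p) = 4.97×10^8 / (1020 × 3860) = 126 m.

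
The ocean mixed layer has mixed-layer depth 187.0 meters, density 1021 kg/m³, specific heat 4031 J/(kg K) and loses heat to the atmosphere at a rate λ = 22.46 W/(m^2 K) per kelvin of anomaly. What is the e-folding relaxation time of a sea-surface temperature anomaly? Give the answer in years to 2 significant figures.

1.1 years

Areal heat capacity C = ρ c_p D = 1021 × 4031 × 187.0 = 7.70×10^8 J m⁻² K⁻¹.
Relaxation time τ = C / λ = 7.70×10^8 / 22.46 = 3.43×10^7 s.
In years: 3.43×10^7 s / (3.156×10^7 s/year) = 1.09 years.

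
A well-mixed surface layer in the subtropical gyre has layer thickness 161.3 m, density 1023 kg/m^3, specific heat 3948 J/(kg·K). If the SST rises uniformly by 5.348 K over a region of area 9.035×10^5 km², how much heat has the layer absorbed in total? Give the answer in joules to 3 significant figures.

Areal heat capacity C = ρ c_p D = 1023 × 3948 × 161.3 = 6.51×10^8 J m⁻² K⁻¹.
Heat per unit area: q = C ΔT = 6.51×10^8 × 5.348 = 3.48×10^9 J/m².
Total heat: Q = q × A = 3.48×10^9 × (9.035×10^5 × 10⁶ m²) = 3.15×10^21 J.

3.15×10^21 J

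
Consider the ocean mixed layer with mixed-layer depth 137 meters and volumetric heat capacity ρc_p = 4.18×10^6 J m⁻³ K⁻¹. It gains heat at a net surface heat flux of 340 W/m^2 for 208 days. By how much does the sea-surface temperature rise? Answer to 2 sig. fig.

11 K

Areal heat capacity C = ρc_p × D = 4.18×10^6 × 137 = 5.73×10^8 J/(m²·K).
Net heat input Q = F Δt = 340 × (208 days × 86400 s/day) = 6.11×10^9 J/m².
ΔT = Q / C = 6.11×10^9 / 5.73×10^8 = 10.7 K.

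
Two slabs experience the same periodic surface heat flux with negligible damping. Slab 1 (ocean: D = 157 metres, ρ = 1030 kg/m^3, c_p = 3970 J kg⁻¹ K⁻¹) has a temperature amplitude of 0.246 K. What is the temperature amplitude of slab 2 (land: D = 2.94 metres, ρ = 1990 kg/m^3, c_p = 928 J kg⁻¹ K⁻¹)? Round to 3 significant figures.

C_ocean = 6.42×10^8 J/(m²·K); C_land = 5.43×10^6 J/(m²·K).
A ∝ 1/C ⇒ A_land = A_ocean × C_ocean/C_land = 0.246 × 118 = 29.1 K.

29.1 K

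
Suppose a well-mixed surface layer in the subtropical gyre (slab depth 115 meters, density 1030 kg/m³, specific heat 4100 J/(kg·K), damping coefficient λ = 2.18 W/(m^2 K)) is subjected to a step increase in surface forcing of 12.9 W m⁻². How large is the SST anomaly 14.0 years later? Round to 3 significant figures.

5.10 K

Areal heat capacity C = ρ c_p D = 1030 × 4100 × 115 = 4.86×10^8 J/(m^2 K).
τ = C / λ = 4.86×10^8 / 2.18 = 2.23×10^8 s.
Equilibrium anomaly ΔT_eq = F / λ = 12.9 / 2.18 = 5.92 K.
t = 14.0 years = 4.42×10^8 s, so t/τ = 1.98.
ΔT(t) = ΔT_eq (1 − e^(−t/τ)) = 5.92 × (1 − e^−1.98) = 5.10 K.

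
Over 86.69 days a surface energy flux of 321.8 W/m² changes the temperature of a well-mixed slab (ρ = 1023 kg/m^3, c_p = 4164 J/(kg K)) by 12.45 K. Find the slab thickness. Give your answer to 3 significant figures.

45.4 m

Heat input Q = F Δt = 321.8 × 7.49×10^6 s = 2.41×10^9 J/m².
Required areal heat capacity C = Q / ΔT = 1.94×10^8 J/(m²·K).
Depth D = C / (ρ c_p) = 1.94×10^8 / (1023 × 4164) = 45.4 m.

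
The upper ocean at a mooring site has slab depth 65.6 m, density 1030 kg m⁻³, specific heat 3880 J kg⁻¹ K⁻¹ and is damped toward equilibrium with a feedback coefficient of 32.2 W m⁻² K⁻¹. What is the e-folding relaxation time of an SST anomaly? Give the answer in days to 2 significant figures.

Areal heat capacity C = ρ c_p D = 1030 × 3880 × 65.6 = 2.62×10^8 J m⁻² K⁻¹.
Relaxation time τ = C / λ = 2.62×10^8 / 32.2 = 8.14×10^6 s.
In days: 8.14×10^6 s / (86400 s/day) = 94.2 days.

94 days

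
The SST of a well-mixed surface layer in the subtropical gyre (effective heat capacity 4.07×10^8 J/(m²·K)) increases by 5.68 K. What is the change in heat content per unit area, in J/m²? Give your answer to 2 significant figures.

Areal heat capacity C = 4.07×10^8 J/(m²·K) (given).
ΔQ = C ΔT = 4.07×10^8 × 5.68 = 2.31×10^9 J/m².

2.3×10^9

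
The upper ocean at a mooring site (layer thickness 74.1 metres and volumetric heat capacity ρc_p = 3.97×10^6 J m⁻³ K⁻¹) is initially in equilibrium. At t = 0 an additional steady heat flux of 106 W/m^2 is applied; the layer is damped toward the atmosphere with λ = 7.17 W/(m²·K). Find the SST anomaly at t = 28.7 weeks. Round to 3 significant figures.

Areal heat capacity C = ρc_p × D = 3.97×10^6 × 74.1 = 2.94×10^8 J m⁻² K⁻¹.
τ = C / λ = 2.94×10^8 / 7.17 = 4.10×10^7 s.
Equilibrium anomaly ΔT_eq = F / λ = 106 / 7.17 = 14.8 K.
t = 28.7 weeks = 1.74×10^7 s, so t/τ = 0.423.
ΔT(t) = ΔT_eq (1 − e^(−t/τ)) = 14.8 × (1 − e^−0.423) = 5.10 K.

5.10 K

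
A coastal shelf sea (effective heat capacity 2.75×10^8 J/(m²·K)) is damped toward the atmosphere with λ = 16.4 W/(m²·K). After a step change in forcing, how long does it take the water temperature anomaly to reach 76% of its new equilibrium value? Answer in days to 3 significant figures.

Areal heat capacity C = 2.75×10^8 J/(m²·K) (given).
τ = C / λ = 2.75×10^8 / 16.4 = 1.68×10^7 s.
Fraction reached: 1 − e^(−t/τ) = 0.76 ⇒ t = −τ ln(1 − 0.76) = τ × 1.43.
t = 2.39×10^7 s = 277 days.

277 days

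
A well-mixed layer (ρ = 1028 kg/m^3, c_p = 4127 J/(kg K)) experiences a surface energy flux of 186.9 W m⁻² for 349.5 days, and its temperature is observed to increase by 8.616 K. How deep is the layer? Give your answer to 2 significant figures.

Heat input Q = F Δt = 186.9 × 3.02×10^7 s = 5.64×10^9 J/m².
Required areal heat capacity C = Q / ΔT = 6.55×10^8 J/(m²·K).
Depth D = C / (ρ c_p) = 6.55×10^8 / (1028 × 4127) = 154 m.

150 m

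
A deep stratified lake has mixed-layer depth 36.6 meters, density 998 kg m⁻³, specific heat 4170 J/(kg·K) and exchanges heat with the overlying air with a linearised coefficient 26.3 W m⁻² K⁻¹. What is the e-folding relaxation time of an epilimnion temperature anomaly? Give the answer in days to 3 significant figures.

67.0 days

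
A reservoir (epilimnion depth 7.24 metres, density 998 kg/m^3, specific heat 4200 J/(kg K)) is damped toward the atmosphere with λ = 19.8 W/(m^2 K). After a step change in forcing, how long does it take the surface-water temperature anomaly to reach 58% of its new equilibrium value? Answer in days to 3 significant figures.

15.4 days

Areal heat capacity C = ρ c_p D = 998 × 4200 × 7.24 = 3.03×10^7 J m⁻² K⁻¹.
τ = C / λ = 3.03×10^7 / 19.8 = 1.53×10^6 s.
Fraction reached: 1 − e^(−t/τ) = 0.58 ⇒ t = −τ ln(1 − 0.58) = τ × 0.868.
t = 1.33×10^6 s = 15.4 days.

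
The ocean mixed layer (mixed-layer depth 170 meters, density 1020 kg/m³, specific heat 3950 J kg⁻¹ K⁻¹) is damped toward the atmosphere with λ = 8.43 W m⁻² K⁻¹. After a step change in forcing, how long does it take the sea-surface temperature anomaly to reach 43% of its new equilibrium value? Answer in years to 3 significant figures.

Areal heat capacity C = ρ c_p D = 1020 × 3950 × 170 = 6.85×10^8 J m⁻² K⁻¹.
τ = C / λ = 6.85×10^8 / 8.43 = 8.12×10^7 s.
Fraction reached: 1 − e^(−t/τ) = 0.43 ⇒ t = −τ ln(1 − 0.43) = τ × 0.562.
t = 4.57×10^7 s = 1.45 years.

1.45 years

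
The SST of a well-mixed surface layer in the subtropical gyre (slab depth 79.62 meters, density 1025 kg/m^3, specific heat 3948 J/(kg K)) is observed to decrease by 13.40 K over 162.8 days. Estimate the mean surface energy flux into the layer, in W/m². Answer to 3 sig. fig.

Areal heat capacity C = ρ c_p D = 1025 × 3948 × 79.62 = 3.22×10^8 J m⁻² K⁻¹.
Required heat per unit area: Q = C ΔT = 3.22×10^8 × -13.40 = -4.32×10^9 J/m².
Flux F = Q / Δt = -4.32×10^9 / 1.41×10^7 s = -307 W/m².

-307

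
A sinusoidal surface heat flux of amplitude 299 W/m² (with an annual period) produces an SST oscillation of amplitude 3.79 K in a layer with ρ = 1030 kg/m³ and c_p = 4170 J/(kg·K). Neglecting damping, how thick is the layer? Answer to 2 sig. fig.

ω = 2π / 3.15×10^7 s = 1.99×10^-7 s⁻¹.
Required C = F₀ / (A ω) = 299 / (3.79 × 1.99×10^-7) = 3.96×10^8 J/(m²·K).
D = C / (ρ c_p) = 3.96×10^8 / (1030 × 4170) = 92.2 m.

92 m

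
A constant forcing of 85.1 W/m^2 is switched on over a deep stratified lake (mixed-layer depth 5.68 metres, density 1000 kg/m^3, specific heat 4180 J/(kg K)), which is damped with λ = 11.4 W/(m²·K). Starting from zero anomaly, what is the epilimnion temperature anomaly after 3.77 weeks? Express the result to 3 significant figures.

4.97 K

Areal heat capacity C = ρ c_p D = 1000 × 4180 × 5.68 = 2.37×10^7 J/(m²·K).
τ = C / λ = 2.37×10^7 / 11.4 = 2.08×10^6 s.
Equilibrium anomaly ΔT_eq = F / λ = 85.1 / 11.4 = 7.46 K.
t = 3.77 weeks = 2.28×10^6 s, so t/τ = 1.09.
ΔT(t) = ΔT_eq (1 − e^(−t/τ)) = 7.46 × (1 − e^−1.09) = 4.97 K.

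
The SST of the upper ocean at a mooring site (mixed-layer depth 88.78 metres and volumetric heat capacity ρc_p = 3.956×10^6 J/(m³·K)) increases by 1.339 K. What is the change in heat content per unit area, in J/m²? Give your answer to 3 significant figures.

Areal heat capacity C = ρc_p × D = 3.956×10^6 × 88.78 = 3.51×10^8 J/(m^2 K).
ΔQ = C ΔT = 3.51×10^8 × 1.339 = 4.70×10^8 J/m².

4.70×10^8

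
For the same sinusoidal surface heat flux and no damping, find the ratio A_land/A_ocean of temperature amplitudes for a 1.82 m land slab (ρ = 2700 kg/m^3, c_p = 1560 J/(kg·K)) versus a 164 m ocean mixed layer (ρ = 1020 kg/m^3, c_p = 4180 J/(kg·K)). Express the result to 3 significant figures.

C_ocean = 1020 × 4180 × 164 = 6.99×10^8 J/(m²·K).
C_land = 2700 × 1560 × 1.82 = 7.67×10^6 J/(m²·K).
Undamped amplitude ∝ 1/C, so A_land/A_ocean = C_ocean/C_land = 91.2.

91.2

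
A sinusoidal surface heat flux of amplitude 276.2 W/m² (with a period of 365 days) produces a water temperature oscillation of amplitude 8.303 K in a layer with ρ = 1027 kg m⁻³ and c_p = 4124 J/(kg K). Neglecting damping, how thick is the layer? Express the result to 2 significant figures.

39 m

ω = 2π / 3.15×10^7 s = 1.99×10^-7 s⁻¹.
Required C = F₀ / (A ω) = 276.2 / (8.303 × 1.99×10^-7) = 1.67×10^8 J/(m²·K).
D = C / (ρ c_p) = 1.67×10^8 / (1027 × 4124) = 39.4 m.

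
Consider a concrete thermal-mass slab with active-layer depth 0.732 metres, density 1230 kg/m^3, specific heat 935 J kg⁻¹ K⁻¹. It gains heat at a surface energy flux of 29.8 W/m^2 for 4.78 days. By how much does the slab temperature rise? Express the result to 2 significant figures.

Areal heat capacity C = ρ c_p D = 1230 × 935 × 0.732 = 8.42×10^5 J m⁻² K⁻¹.
Net heat input Q = F Δt = 29.8 × (4.78 days × 86400 s/day) = 1.23×10^7 J/m².
ΔT = Q / C = 1.23×10^7 / 8.42×10^5 = 14.6 K.

15 K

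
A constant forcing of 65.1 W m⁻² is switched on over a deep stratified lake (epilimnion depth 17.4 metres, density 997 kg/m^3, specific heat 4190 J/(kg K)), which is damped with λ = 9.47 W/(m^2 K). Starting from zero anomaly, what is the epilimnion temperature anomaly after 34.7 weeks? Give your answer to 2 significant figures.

6.4 K

Areal heat capacity C = ρ c_p D = 997 × 4190 × 17.4 = 7.27×10^7 J m⁻² K⁻¹.
τ = C / λ = 7.27×10^7 / 9.47 = 7.68×10^6 s.
Equilibrium anomaly ΔT_eq = F / λ = 65.1 / 9.47 = 6.87 K.
t = 34.7 weeks = 2.10×10^7 s, so t/τ = 2.73.
ΔT(t) = ΔT_eq (1 − e^(−t/τ)) = 6.87 × (1 − e^−2.73) = 6.43 K.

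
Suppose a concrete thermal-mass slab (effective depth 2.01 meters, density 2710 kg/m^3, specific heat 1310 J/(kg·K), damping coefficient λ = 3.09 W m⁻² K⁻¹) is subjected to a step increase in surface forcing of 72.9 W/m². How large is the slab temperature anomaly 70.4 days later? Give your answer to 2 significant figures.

22 K

Areal heat capacity C = ρ c_p D = 2710 × 1310 × 2.01 = 7.14×10^6 J m⁻² K⁻¹.
τ = C / λ = 7.14×10^6 / 3.09 = 2.31×10^6 s.
Equilibrium anomaly ΔT_eq = F / λ = 72.9 / 3.09 = 23.6 K.
t = 70.4 days = 6.08×10^6 s, so t/τ = 2.63.
ΔT(t) = ΔT_eq (1 − e^(−t/τ)) = 23.6 × (1 − e^−2.63) = 21.9 K.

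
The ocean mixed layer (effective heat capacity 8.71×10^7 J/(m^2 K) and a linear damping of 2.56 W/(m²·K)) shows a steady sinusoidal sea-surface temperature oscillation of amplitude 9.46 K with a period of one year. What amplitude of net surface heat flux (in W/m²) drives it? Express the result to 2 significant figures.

Areal heat capacity C = 8.71×10^7 J/(m^2 K) (given).
ω = 2π / 3.15×10^7 s = 1.99×10^-7 s⁻¹.
√((Cω)² + λ²) = √((17.4)² + 2.56²) = 17.5 W/(m²·K).
F₀ = A × √((Cω)²+λ²) = 9.46 × 17.5 = 166 W/m².

170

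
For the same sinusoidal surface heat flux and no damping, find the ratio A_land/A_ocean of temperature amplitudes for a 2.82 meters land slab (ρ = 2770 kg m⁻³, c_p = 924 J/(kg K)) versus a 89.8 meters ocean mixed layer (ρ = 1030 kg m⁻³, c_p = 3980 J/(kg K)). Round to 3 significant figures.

C_ocean = 1030 × 3980 × 89.8 = 3.68×10^8 J/(m²·K).
C_land = 2770 × 924 × 2.82 = 7.22×10^6 J/(m²·K).
Undamped amplitude ∝ 1/C, so A_land/A_ocean = C_ocean/C_land = 51.0.

51.0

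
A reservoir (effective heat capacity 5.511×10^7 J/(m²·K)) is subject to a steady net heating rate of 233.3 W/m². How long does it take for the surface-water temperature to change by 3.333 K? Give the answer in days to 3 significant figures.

Areal heat capacity C = 5.511×10^7 J/(m²·K) (given).
Time required: Δt = C ΔT / F = 5.51×10^7 × 3.333 / 233.3 = 7.87×10^5 s.
In days: 7.87×10^5 s / (86400 s/day) = 9.11 days.

9.11 days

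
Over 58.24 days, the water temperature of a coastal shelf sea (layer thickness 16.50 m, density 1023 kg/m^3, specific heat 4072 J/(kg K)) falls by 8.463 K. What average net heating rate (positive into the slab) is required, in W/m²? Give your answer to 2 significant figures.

Areal heat capacity C = ρ c_p D = 1023 × 4072 × 16.50 = 6.87×10^7 J m⁻² K⁻¹.
Required heat per unit area: Q = C ΔT = 6.87×10^7 × -8.463 = -5.82×10^8 J/m².
Flux F = Q / Δt = -5.82×10^8 / 5.03×10^6 s = -116 W/m².

-120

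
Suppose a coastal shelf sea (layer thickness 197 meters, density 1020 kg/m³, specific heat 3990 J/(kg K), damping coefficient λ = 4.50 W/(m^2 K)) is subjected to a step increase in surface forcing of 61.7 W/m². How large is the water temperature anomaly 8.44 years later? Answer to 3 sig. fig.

Areal heat capacity C = ρ c_p D = 1020 × 3990 × 197 = 8.02×10^8 J m⁻² K⁻¹.
τ = C / λ = 8.02×10^8 / 4.50 = 1.78×10^8 s.
Equilibrium anomaly ΔT_eq = F / λ = 61.7 / 4.50 = 13.7 K.
t = 8.44 years = 2.66×10^8 s, so t/τ = 1.49.
ΔT(t) = ΔT_eq (1 − e^(−t/τ)) = 13.7 × (1 − e^−1.49) = 10.6 K.

10.6 K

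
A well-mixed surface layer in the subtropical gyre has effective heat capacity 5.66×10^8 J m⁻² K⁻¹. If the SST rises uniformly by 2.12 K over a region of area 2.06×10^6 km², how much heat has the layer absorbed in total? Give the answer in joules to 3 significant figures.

2.47×10^21 J

Areal heat capacity C = 5.66×10^8 J m⁻² K⁻¹ (given).
Heat per unit area: q = C ΔT = 5.66×10^8 × 2.12 = 1.20×10^9 J/m².
Total heat: Q = q × A = 1.20×10^9 × (2.06×10^6 × 10⁶ m²) = 2.47×10^21 J.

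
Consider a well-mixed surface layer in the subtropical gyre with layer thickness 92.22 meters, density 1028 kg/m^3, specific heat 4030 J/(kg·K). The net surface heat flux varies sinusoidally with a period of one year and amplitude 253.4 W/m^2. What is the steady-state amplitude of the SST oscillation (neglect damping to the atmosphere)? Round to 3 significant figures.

Areal heat capacity C = ρ c_p D = 1028 × 4030 × 92.22 = 3.82×10^8 J/(m²·K).
Angular frequency ω = 2π / T = 2π / 3.15×10^7 s = 1.99×10^-7 s⁻¹.
Cω = 3.82×10^8 × 1.99×10^-7 = 76.1 W/(m²·K).
Amplitude A = F₀ / (Cω) = 253.4 / 76.1 = 3.33 K.

3.33 K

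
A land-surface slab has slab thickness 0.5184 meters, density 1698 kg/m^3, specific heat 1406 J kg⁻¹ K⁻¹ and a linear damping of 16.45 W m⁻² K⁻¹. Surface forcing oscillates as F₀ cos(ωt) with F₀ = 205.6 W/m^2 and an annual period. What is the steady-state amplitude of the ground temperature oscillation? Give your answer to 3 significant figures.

Areal heat capacity C = ρ c_p D = 1698 × 1406 × 0.5184 = 1.24×10^6 J/(m^2 K).
Angular frequency ω = 2π / T = 2π / 3.15×10^7 s = 1.99×10^-7 s⁻¹.
√((Cω)² + λ²) = √((0.247)² + 16.45²) = 16.5 W/(m²·K).
Amplitude A = F₀ / √((Cω)²+λ²) = 205.6 / 16.5 = 12.5 K.

12.5 K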